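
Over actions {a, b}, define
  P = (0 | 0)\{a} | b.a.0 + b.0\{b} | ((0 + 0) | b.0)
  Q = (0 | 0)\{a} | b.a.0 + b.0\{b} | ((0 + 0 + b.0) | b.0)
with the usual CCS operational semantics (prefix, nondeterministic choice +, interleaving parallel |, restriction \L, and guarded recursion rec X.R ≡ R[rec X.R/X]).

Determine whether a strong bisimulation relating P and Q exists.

NO

Reachable graph of P (6 states):
  u0 = (0 | 0)\{a} | b.a.0 + b.0\{b} | ((0 + 0) | b.0) → --b--▸ u1, --b--▸ u2, --b--▸ u3
  u1 = (0 | 0)\{a} | a.0 → --a--▸ u4
  u2 = 0\{b} | ((0 + 0) | b.0) → --b--▸ u5
  u3 = b.0\{b} | ((0 + 0) | 0) → --b--▸ u5
  u4 = (0 | 0)\{a} | 0 → ·
  u5 = 0\{b} | ((0 + 0) | 0) → ·
Reachable graph of Q (10 states):
  v0 = (0 | 0)\{a} | b.a.0 + b.0\{b} | ((0 + 0 + b.0) | b.0) → --b--▸ v1, --b--▸ v2, --b--▸ v3, --b--▸ v4
  v1 = (0 | 0)\{a} | a.0 → --a--▸ v5
  v2 = 0\{b} | ((0 + 0 + b.0) | b.0) → --b--▸ v6, --b--▸ v7
  v3 = b.0\{b} | ((0 + 0 + b.0) | 0) → --b--▸ v6, --b--▸ v8
  v4 = b.0\{b} | (0 | b.0) → --b--▸ v7, --b--▸ v8
  v5 = (0 | 0)\{a} | 0 → ·
  v6 = 0\{b} | ((0 + 0 + b.0) | 0) → --b--▸ v9
  v7 = 0\{b} | (0 | b.0) → --b--▸ v9
  v8 = b.0\{b} | (0 | 0) → --b--▸ v9
  v9 = 0\{b} | (0 | 0) → ·
Bisimilarity quotient blocks:
  B0 = {u0}
  B1 = {u2, u3, v6, v7, v8}
  B2 = {u4, u5, v5, v9}
  B3 = {u1, v1}
  B4 = {v0}
  B5 = {v2, v3, v4}
u0 ∈ B0, v0 ∈ B4 → different blocks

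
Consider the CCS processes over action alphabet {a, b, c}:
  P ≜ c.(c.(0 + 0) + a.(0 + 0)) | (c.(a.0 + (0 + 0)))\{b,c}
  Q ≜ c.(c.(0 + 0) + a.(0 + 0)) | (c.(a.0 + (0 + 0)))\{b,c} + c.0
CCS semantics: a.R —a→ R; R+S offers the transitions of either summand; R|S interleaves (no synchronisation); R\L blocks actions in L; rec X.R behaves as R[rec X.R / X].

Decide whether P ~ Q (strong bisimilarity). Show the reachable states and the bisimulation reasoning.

not bisimilar

P's transition system — 3 states:
  m0 = c.(c.(0 + 0) + a.(0 + 0)) | (c.(a.0 + (0 + 0)))\{b,c} has moves --c--▸ m1
  m1 = (c.(0 + 0) + a.(0 + 0)) | (c.(a.0 + (0 + 0)))\{b,c} has moves --a--▸ m2, --c--▸ m2
  m2 = (0 + 0) | (c.(a.0 + (0 + 0)))\{b,c} has moves stopped
Q's transition system — 4 states:
  n0 = c.(c.(0 + 0) + a.(0 + 0)) | (c.(a.0 + (0 + 0)))\{b,c} + c.0 has moves --c--▸ n1, --c--▸ n2
  n1 = (c.(0 + 0) + a.(0 + 0)) | (c.(a.0 + (0 + 0)))\{b,c} has moves --a--▸ n3, --c--▸ n3
  n2 = 0 has moves stopped
  n3 = (0 + 0) | (c.(a.0 + (0 + 0)))\{b,c} has moves stopped
Bisimilarity quotient blocks:
  B0 = {m0}
  B1 = {m1, n1}
  B2 = {m2, n2, n3}
  B3 = {n0}
m0 ∈ B0, n0 ∈ B3 → different blocks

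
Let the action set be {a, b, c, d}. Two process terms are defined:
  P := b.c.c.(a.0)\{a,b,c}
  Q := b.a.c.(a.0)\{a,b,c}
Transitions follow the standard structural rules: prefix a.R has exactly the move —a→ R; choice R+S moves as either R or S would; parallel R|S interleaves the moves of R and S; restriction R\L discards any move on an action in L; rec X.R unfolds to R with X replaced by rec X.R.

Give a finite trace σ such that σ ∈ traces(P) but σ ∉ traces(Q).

bc

Reachable graph of P (4 states):
  p0 = b.c.c.(a.0)\{a,b,c} → —b→ p1
  p1 = c.c.(a.0)\{a,b,c} → —c→ p2
  p2 = c.(a.0)\{a,b,c} → —c→ p3
  p3 = (a.0)\{a,b,c} → ·
Reachable graph of Q (4 states):
  q0 = b.a.c.(a.0)\{a,b,c} → —b→ q1
  q1 = a.c.(a.0)\{a,b,c} → —a→ q2
  q2 = c.(a.0)\{a,b,c} → —c→ q3
  q3 = (a.0)\{a,b,c} → ·
Trace ⟨bc⟩ through P, begin at {p0}:
  after b @ step 1: {p1}
  after c @ step 2: {p2}
  — P admits the full trace.
Trace ⟨bc⟩ through Q, begin at {q0}:
  after b @ step 1: {q1}
  after c @ step 2: ∅  — Q cannot continue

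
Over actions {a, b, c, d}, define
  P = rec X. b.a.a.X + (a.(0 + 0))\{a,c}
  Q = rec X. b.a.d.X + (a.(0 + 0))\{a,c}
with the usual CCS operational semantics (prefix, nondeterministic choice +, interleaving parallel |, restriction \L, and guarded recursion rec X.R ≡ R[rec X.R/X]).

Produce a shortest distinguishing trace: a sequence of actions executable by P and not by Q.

baa

LTS(P): 3 reachable states
  p0 = rec X. b.a.a.X + (a.(0 + 0))\{a,c} :: -b-> p1
  p1 = a.a.(rec X. b.a.a.X + (a.(0 + 0))\{a,c}) :: -a-> p2
  p2 = a.(rec X. b.a.a.X + (a.(0 + 0))\{a,c}) :: -a-> p0
LTS(Q): 3 reachable states
  q0 = rec X. b.a.d.X + (a.(0 + 0))\{a,c} :: -b-> q1
  q1 = a.d.(rec X. b.a.d.X + (a.(0 + 0))\{a,c}) :: -a-> q2
  q2 = d.(rec X. b.a.d.X + (a.(0 + 0))\{a,c}) :: -d-> q0
Executing baa from P (initial set {p0}):
  [1] b ⇒ {p1}
  [2] a ⇒ {p2}
  [3] a ⇒ {p0}
  ✓ P
Executing baa from Q (initial set {q0}):
  [1] b ⇒ {q1}
  [2] a ⇒ {q2}
  [3] a ⇒ ∅  — Q cannot continue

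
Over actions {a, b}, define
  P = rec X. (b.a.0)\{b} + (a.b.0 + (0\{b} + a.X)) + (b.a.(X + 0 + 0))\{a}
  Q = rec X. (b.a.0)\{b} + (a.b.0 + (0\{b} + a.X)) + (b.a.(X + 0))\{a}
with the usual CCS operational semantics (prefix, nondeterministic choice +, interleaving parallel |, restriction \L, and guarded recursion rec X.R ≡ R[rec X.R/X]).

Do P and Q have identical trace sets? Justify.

traces(P) = traces(Q)

P's transition system — 4 states:
  u0 = rec X. (b.a.0)\{b} + (a.b.0 + (0\{b} + a.X)) + (b.a.(X + 0 + 0))\{a} has moves --a--▸ u0, --a--▸ u1, --b--▸ u2
  u1 = b.0 has moves --b--▸ u3
  u2 = (a.((rec X. (b.a.0)\{b} + (a.b.0 + (0\{b} + a.X)) + (b.a.(X + 0 + 0))\{a}) + 0 + 0))\{a} has moves (no moves)
  u3 = 0 has moves (no moves)
Q's transition system — 4 states:
  v0 = rec X. (b.a.0)\{b} + (a.b.0 + (0\{b} + a.X)) + (b.a.(X + 0))\{a} has moves --a--▸ v0, --a--▸ v1, --b--▸ v2
  v1 = b.0 has moves --b--▸ v3
  v2 = (a.((rec X. (b.a.0)\{b} + (a.b.0 + (0\{b} + a.X)) + (b.a.(X + 0))\{a}) + 0))\{a} has moves (no moves)
  v3 = 0 has moves (no moves)
Partition-refinement fixed point:
  B0 = {u0, v0}
  B1 = {u1, v1}
  B2 = {u2, u3, v2, v3}
u0 ∈ B0, v0 ∈ B0 → same block
Bisimilar ⇒ trace-equivalent.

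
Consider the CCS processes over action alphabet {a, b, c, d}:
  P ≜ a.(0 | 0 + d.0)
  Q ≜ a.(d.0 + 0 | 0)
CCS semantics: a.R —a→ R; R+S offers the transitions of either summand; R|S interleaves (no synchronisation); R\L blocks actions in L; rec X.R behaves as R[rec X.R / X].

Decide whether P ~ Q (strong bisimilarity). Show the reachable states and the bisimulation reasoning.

YES

LTS(P): 3 reachable states
  u0 = a.(0 | 0 + d.0) → --a--▸ u1
  u1 = 0 | 0 + d.0 → --d--▸ u2
  u2 = 0 → deadlocked
LTS(Q): 3 reachable states
  v0 = a.(d.0 + 0 | 0) → --a--▸ v1
  v1 = d.0 + 0 | 0 → --d--▸ v2
  v2 = 0 → deadlocked
Partition-refinement fixed point:
  B0 = {u0, v0}
  B1 = {u1, v1}
  B2 = {u2, v2}
u0 ∈ B0, v0 ∈ B0 → same block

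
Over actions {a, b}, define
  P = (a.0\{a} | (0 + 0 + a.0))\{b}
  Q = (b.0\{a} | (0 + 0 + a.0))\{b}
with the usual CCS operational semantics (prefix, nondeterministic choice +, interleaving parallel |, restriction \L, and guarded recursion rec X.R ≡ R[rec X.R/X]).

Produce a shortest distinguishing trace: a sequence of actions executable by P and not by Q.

aa

Reachable graph of P (4 states):
  m0 = (a.0\{a} | (0 + 0 + a.0))\{b} has moves —a→ m1, —a→ m2
  m1 = (0\{a} | (0 + 0 + a.0))\{b} has moves —a→ m3
  m2 = (a.0\{a} | 0)\{b} has moves —a→ m3
  m3 = (0\{a} | 0)\{b} has moves ·
Reachable graph of Q (2 states):
  n0 = (b.0\{a} | (0 + 0 + a.0))\{b} has moves —a→ n1
  n1 = (b.0\{a} | 0)\{b} has moves ·
Trace ⟨aa⟩ through P, begin at {m0}:
  after a @ step 1: {m1, m2}
  after a @ step 2: {m3}
  ✓ P
Trace ⟨aa⟩ through Q, begin at {n0}:
  after a @ step 1: {n1}
  after a @ step 2: no successor for Q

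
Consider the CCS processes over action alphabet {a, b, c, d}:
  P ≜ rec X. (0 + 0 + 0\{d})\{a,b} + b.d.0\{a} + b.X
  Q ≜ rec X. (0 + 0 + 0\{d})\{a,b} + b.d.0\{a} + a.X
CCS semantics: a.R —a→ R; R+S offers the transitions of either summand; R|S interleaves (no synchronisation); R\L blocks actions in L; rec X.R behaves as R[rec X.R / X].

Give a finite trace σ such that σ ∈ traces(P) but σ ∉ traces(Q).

P's transition system — 3 states:
  m0 = rec X. (0 + 0 + 0\{d})\{a,b} + b.d.0\{a} + b.X has moves —b→ m0, —b→ m1
  m1 = d.0\{a} has moves —d→ m2
  m2 = 0\{a} has moves deadlocked
Q's transition system — 3 states:
  n0 = rec X. (0 + 0 + 0\{d})\{a,b} + b.d.0\{a} + a.X has moves —a→ n0, —b→ n1
  n1 = d.0\{a} has moves —d→ n2
  n2 = 0\{a} has moves deadlocked
Run σ = ⟨bb⟩ on P: start {m0}
  step 1 (b): {m0, m1}
  step 2 (b): {m0, m1}
  ✓ P
Run σ = ⟨bb⟩ on Q: start {n0}
  step 1 (b): {n1}
  step 2 (b): ∅  — Q cannot continue

bb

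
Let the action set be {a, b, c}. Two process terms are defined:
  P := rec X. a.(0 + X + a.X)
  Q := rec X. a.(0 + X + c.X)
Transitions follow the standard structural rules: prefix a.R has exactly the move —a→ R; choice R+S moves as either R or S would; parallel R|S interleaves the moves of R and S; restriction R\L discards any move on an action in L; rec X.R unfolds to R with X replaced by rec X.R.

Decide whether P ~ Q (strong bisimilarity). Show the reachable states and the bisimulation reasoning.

NO

Reachable graph of P (2 states):
  p0 = rec X. a.(0 + X + a.X) has moves ··a··> p1
  p1 = 0 + (rec X. a.(0 + X + a.X)) + a.(rec X. a.(0 + X + a.X)) has moves ··a··> p0, ··a··> p1
Reachable graph of Q (2 states):
  q0 = rec X. a.(0 + X + c.X) has moves ··a··> q1
  q1 = 0 + (rec X. a.(0 + X + c.X)) + c.(rec X. a.(0 + X + c.X)) has moves ··a··> q1, ··c··> q0
Coarsest stable partition (strong bisimilarity classes):
  B0 = {p0, p1}
  B1 = {q0}
  B2 = {q1}
p0 ∈ B0, q0 ∈ B1 → different blocks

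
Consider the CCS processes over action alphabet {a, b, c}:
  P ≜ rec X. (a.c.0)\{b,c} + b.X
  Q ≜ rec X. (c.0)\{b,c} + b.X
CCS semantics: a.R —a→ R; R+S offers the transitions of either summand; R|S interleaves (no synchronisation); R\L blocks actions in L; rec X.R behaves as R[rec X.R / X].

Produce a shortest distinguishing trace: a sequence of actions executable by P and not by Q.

LTS(P): 2 reachable states
  m0 = rec X. (a.c.0)\{b,c} + b.X | -a-> m1, -b-> m0
  m1 = (c.0)\{b,c} | ·
LTS(Q): 1 reachable states
  n0 = rec X. (c.0)\{b,c} + b.X | -b-> n0
Trace ⟨a⟩ through P, begin at {m0}:
  step 1 (a): {m1}
  — P admits the full trace.
Trace ⟨a⟩ through Q, begin at {n0}:
  step 1 (a): ∅ (Q stuck)

a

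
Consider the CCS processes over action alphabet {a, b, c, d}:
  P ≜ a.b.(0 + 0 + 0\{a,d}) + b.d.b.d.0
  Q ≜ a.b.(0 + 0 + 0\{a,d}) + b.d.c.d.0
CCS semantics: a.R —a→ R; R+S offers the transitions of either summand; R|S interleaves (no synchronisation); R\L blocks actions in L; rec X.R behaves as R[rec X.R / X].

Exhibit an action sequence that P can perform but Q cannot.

LTS(P): 7 reachable states
  m0 = a.b.(0 + 0 + 0\{a,d}) + b.d.b.d.0 ⊢ -a-> m1, -b-> m2
  m1 = b.(0 + 0 + 0\{a,d}) ⊢ -b-> m3
  m2 = d.b.d.0 ⊢ -d-> m4
  m3 = 0 + 0 + 0\{a,d} ⊢ deadlocked
  m4 = b.d.0 ⊢ -b-> m5
  m5 = d.0 ⊢ -d-> m6
  m6 = 0 ⊢ deadlocked
LTS(Q): 7 reachable states
  n0 = a.b.(0 + 0 + 0\{a,d}) + b.d.c.d.0 ⊢ -a-> n1, -b-> n2
  n1 = b.(0 + 0 + 0\{a,d}) ⊢ -b-> n3
  n2 = d.c.d.0 ⊢ -d-> n4
  n3 = 0 + 0 + 0\{a,d} ⊢ deadlocked
  n4 = c.d.0 ⊢ -c-> n5
  n5 = d.0 ⊢ -d-> n6
  n6 = 0 ⊢ deadlocked
Run σ = ⟨bdb⟩ on P: start {m0}
  [1] b ⇒ {m2}
  [2] d ⇒ {m4}
  [3] b ⇒ {m5}
  P completes σ.
Run σ = ⟨bdb⟩ on Q: start {n0}
  [1] b ⇒ {n2}
  [2] d ⇒ {n4}
  [3] b ⇒ ∅  — Q cannot continue

bdb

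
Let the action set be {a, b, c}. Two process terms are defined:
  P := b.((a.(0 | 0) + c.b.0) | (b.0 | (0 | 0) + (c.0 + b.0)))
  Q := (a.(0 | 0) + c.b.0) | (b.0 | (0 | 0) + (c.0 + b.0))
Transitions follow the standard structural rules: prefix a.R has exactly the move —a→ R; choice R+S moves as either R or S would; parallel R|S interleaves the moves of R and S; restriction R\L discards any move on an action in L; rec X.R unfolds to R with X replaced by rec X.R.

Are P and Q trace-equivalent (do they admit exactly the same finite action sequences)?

NO — witness ⟨bb⟩

LTS(P): 13 reachable states
  m0 = b.((a.(0 | 0) + c.b.0) | (b.0 | (0 | 0) + (c.0 + b.0))) ⊢ =b=> m1
  m1 = (a.(0 | 0) + c.b.0) | (b.0 | (0 | 0) + (c.0 + b.0)) ⊢ =a=> m2, =b=> m3, =b=> m4, =c=> m4, =c=> m5
  m2 = 0 | 0 | (b.0 | (0 | 0) + (c.0 + b.0)) ⊢ =b=> m6, =b=> m7, =c=> m7
  m3 = (a.(0 | 0) + c.b.0) | (0 | (0 | 0)) ⊢ =a=> m6, =c=> m8
  m4 = (a.(0 | 0) + c.b.0) | 0 ⊢ =a=> m7, =c=> m9
  m5 = b.0 | (b.0 | (0 | 0) + (c.0 + b.0)) ⊢ =b=> m10, =b=> m8, =b=> m9, =c=> m9
  m6 = 0 | 0 | (0 | (0 | 0)) ⊢ (no moves)
  m7 = 0 | 0 | 0 ⊢ (no moves)
  m8 = b.0 | (0 | (0 | 0)) ⊢ =b=> m11
  m9 = b.0 | 0 ⊢ =b=> m12
  m10 = 0 | (b.0 | (0 | 0) + (c.0 + b.0)) ⊢ =b=> m11, =b=> m12, =c=> m12
  m11 = 0 | (0 | (0 | 0)) ⊢ (no moves)
  m12 = 0 | 0 ⊢ (no moves)
LTS(Q): 12 reachable states
  n0 = (a.(0 | 0) + c.b.0) | (b.0 | (0 | 0) + (c.0 + b.0)) ⊢ =a=> n1, =b=> n2, =b=> n3, =c=> n3, =c=> n4
  n1 = 0 | 0 | (b.0 | (0 | 0) + (c.0 + b.0)) ⊢ =b=> n5, =b=> n6, =c=> n6
  n2 = (a.(0 | 0) + c.b.0) | (0 | (0 | 0)) ⊢ =a=> n5, =c=> n7
  n3 = (a.(0 | 0) + c.b.0) | 0 ⊢ =a=> n6, =c=> n8
  n4 = b.0 | (b.0 | (0 | 0) + (c.0 + b.0)) ⊢ =b=> n7, =b=> n8, =b=> n9, =c=> n8
  n5 = 0 | 0 | (0 | (0 | 0)) ⊢ (no moves)
  n6 = 0 | 0 | 0 ⊢ (no moves)
  n7 = b.0 | (0 | (0 | 0)) ⊢ =b=> n10
  n8 = b.0 | 0 ⊢ =b=> n11
  n9 = 0 | (b.0 | (0 | 0) + (c.0 + b.0)) ⊢ =b=> n10, =b=> n11, =c=> n11
  n10 = 0 | (0 | (0 | 0)) ⊢ (no moves)
  n11 = 0 | 0 ⊢ (no moves)
Run σ = ⟨bb⟩ on P: start {m0}
  [1] b ⇒ {m1}
  [2] b ⇒ {m3, m4}
  — P admits the full trace.
Run σ = ⟨bb⟩ on Q: start {n0}
  [1] b ⇒ {n2, n3}
  [2] b ⇒ ∅  — Q cannot continue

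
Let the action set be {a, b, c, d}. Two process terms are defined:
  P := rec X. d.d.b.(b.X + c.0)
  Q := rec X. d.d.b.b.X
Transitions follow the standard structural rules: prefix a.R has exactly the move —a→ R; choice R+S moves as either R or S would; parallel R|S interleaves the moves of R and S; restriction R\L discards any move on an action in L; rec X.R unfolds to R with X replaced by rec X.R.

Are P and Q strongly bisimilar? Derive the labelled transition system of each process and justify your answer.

not bisimilar

P's transition system — 5 states:
  m0 = rec X. d.d.b.(b.X + c.0) :: ··d··> m1
  m1 = d.b.(b.(rec X. d.d.b.(b.X + c.0)) + c.0) :: ··d··> m2
  m2 = b.(b.(rec X. d.d.b.(b.X + c.0)) + c.0) :: ··b··> m3
  m3 = b.(rec X. d.d.b.(b.X + c.0)) + c.0 :: ··b··> m0, ··c··> m4
  m4 = 0 :: ∅
Q's transition system — 4 states:
  n0 = rec X. d.d.b.b.X :: ··d··> n1
  n1 = d.b.b.(rec X. d.d.b.b.X) :: ··d··> n2
  n2 = b.b.(rec X. d.d.b.b.X) :: ··b··> n3
  n3 = b.(rec X. d.d.b.b.X) :: ··b··> n0
Coarsest stable partition (strong bisimilarity classes):
  B0 = {m0}
  B1 = {m1}
  B2 = {m2}
  B3 = {m3}
  B4 = {m4}
  B5 = {n0}
  B6 = {n1}
  B7 = {n2}
  B8 = {n3}
m0 ∈ B0, n0 ∈ B5 → different blocks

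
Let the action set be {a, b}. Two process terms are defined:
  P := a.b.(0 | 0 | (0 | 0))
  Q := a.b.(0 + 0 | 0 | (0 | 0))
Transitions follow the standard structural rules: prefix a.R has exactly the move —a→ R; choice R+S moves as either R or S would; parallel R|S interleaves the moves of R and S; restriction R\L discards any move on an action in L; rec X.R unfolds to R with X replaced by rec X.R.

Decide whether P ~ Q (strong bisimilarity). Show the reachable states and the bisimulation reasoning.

bisimilar

P's transition system — 3 states:
  p0 = a.b.(0 | 0 | (0 | 0)) has moves —a→ p1
  p1 = b.(0 | 0 | (0 | 0)) has moves —b→ p2
  p2 = 0 | 0 | (0 | 0) has moves (no moves)
Q's transition system — 3 states:
  q0 = a.b.(0 + 0 | 0 | (0 | 0)) has moves —a→ q1
  q1 = b.(0 + 0 | 0 | (0 | 0)) has moves —b→ q2
  q2 = 0 + 0 | 0 | (0 | 0) has moves (no moves)
Coarsest stable partition (strong bisimilarity classes):
  B0 = {p0, q0}
  B1 = {p1, q1}
  B2 = {p2, q2}
p0 ∈ B0, q0 ∈ B0 → same block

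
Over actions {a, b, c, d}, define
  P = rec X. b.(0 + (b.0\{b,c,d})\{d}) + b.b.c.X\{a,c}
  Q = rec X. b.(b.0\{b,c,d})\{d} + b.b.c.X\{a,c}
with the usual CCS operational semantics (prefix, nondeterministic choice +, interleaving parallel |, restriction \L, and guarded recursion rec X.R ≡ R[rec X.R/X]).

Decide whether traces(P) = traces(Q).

trace-equivalent

LTS(P): 10 reachable states
  u0 = rec X. b.(0 + (b.0\{b,c,d})\{d}) + b.b.c.X\{a,c} ⊢ —b→ u1, —b→ u2
  u1 = 0 + (b.0\{b,c,d})\{d} ⊢ —b→ u3
  u2 = b.c.(rec X. b.(0 + (b.0\{b,c,d})\{d}) + b.b.c.X\{a,c})\{a,c} ⊢ —b→ u4
  u3 = 0\{b,c,d}\{d} ⊢ (no moves)
  u4 = c.(rec X. b.(0 + (b.0\{b,c,d})\{d}) + b.b.c.X\{a,c})\{a,c} ⊢ —c→ u5
  u5 = (rec X. b.(0 + (b.0\{b,c,d})\{d}) + b.b.c.X\{a,c})\{a,c} ⊢ —b→ u6, —b→ u7
  u6 = (0 + (b.0\{b,c,d})\{d})\{a,c} ⊢ —b→ u8
  u7 = (b.c.(rec X. b.(0 + (b.0\{b,c,d})\{d}) + b.b.c.X\{a,c})\{a,c})\{a,c} ⊢ —b→ u9
  u8 = 0\{b,c,d}\{d}\{a,c} ⊢ (no moves)
  u9 = (c.(rec X. b.(0 + (b.0\{b,c,d})\{d}) + b.b.c.X\{a,c})\{a,c})\{a,c} ⊢ (no moves)
LTS(Q): 10 reachable states
  v0 = rec X. b.(b.0\{b,c,d})\{d} + b.b.c.X\{a,c} ⊢ —b→ v1, —b→ v2
  v1 = (b.0\{b,c,d})\{d} ⊢ —b→ v3
  v2 = b.c.(rec X. b.(b.0\{b,c,d})\{d} + b.b.c.X\{a,c})\{a,c} ⊢ —b→ v4
  v3 = 0\{b,c,d}\{d} ⊢ (no moves)
  v4 = c.(rec X. b.(b.0\{b,c,d})\{d} + b.b.c.X\{a,c})\{a,c} ⊢ —c→ v5
  v5 = (rec X. b.(b.0\{b,c,d})\{d} + b.b.c.X\{a,c})\{a,c} ⊢ —b→ v6, —b→ v7
  v6 = (b.0\{b,c,d})\{d}\{a,c} ⊢ —b→ v8
  v7 = (b.c.(rec X. b.(b.0\{b,c,d})\{d} + b.b.c.X\{a,c})\{a,c})\{a,c} ⊢ —b→ v9
  v8 = 0\{b,c,d}\{d}\{a,c} ⊢ (no moves)
  v9 = (c.(rec X. b.(b.0\{b,c,d})\{d} + b.b.c.X\{a,c})\{a,c})\{a,c} ⊢ (no moves)
Partition-refinement fixed point:
  B0 = {u0, v0}
  B1 = {u2, v2}
  B2 = {u4, v4}
  B3 = {u5, v5}
  B4 = {u1, u6, u7, v1, v6, v7}
  B5 = {u3, u8, u9, v3, v8, v9}
u0 ∈ B0, v0 ∈ B0 → same block
Bisimilar ⇒ trace-equivalent.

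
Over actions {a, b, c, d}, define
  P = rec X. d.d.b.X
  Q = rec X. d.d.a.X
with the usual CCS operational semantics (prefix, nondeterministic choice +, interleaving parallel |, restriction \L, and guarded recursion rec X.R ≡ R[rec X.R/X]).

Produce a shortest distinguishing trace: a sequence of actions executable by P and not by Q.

LTS(P): 3 reachable states
  m0 = rec X. d.d.b.X | —d→ m1
  m1 = d.b.(rec X. d.d.b.X) | —d→ m2
  m2 = b.(rec X. d.d.b.X) | —b→ m0
LTS(Q): 3 reachable states
  n0 = rec X. d.d.a.X | —d→ n1
  n1 = d.a.(rec X. d.d.a.X) | —d→ n2
  n2 = a.(rec X. d.d.a.X) | —a→ n0
Trace ⟨ddb⟩ through P, begin at {m0}:
  [1] d ⇒ {m1}
  [2] d ⇒ {m2}
  [3] b ⇒ {m0}
  — P admits the full trace.
Trace ⟨ddb⟩ through Q, begin at {n0}:
  [1] d ⇒ {n1}
  [2] d ⇒ {n2}
  [3] b ⇒ no successor for Q

ddb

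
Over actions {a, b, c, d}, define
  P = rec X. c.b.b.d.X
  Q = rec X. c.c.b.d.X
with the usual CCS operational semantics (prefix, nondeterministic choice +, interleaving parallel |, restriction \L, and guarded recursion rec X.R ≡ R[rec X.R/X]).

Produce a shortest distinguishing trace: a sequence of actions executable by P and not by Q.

cb

P's transition system — 4 states:
  s0 = rec X. c.b.b.d.X → --c--▸ s1
  s1 = b.b.d.(rec X. c.b.b.d.X) → --b--▸ s2
  s2 = b.d.(rec X. c.b.b.d.X) → --b--▸ s3
  s3 = d.(rec X. c.b.b.d.X) → --d--▸ s0
Q's transition system — 4 states:
  t0 = rec X. c.c.b.d.X → --c--▸ t1
  t1 = c.b.d.(rec X. c.c.b.d.X) → --c--▸ t2
  t2 = b.d.(rec X. c.c.b.d.X) → --b--▸ t3
  t3 = d.(rec X. c.c.b.d.X) → --d--▸ t0
Run σ = ⟨cb⟩ on P: start {s0}
  after c @ step 1: {s1}
  after b @ step 2: {s2}
  P completes σ.
Run σ = ⟨cb⟩ on Q: start {t0}
  after c @ step 1: {t1}
  after b @ step 2: no successor for Q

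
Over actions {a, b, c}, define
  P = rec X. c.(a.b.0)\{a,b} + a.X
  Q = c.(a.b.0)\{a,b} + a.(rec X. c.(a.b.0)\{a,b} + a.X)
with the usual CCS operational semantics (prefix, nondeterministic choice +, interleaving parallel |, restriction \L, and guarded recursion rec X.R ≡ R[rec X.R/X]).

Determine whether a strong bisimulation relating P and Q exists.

LTS(P): 2 reachable states
  s0 = rec X. c.(a.b.0)\{a,b} + a.X :: =a=> s0, =c=> s1
  s1 = (a.b.0)\{a,b} :: (no moves)
LTS(Q): 3 reachable states
  t0 = c.(a.b.0)\{a,b} + a.(rec X. c.(a.b.0)\{a,b} + a.X) :: =a=> t1, =c=> t2
  t1 = rec X. c.(a.b.0)\{a,b} + a.X :: =a=> t1, =c=> t2
  t2 = (a.b.0)\{a,b} :: (no moves)
Partition-refinement fixed point:
  B0 = {s0, t0, t1}
  B1 = {s1, t2}
s0 ∈ B0, t0 ∈ B0 → same block

P ~ Q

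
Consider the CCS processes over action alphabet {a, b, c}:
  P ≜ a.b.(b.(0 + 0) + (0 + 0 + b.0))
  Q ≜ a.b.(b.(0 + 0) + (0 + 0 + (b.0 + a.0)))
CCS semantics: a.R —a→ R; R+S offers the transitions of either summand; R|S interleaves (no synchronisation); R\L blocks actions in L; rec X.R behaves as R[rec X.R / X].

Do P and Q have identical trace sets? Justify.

LTS(P): 5 reachable states
  s0 = a.b.(b.(0 + 0) + (0 + 0 + b.0)) | --a--▸ s1
  s1 = b.(b.(0 + 0) + (0 + 0 + b.0)) | --b--▸ s2
  s2 = b.(0 + 0) + (0 + 0 + b.0) | --b--▸ s3, --b--▸ s4
  s3 = 0 | ·
  s4 = 0 + 0 | ·
LTS(Q): 5 reachable states
  t0 = a.b.(b.(0 + 0) + (0 + 0 + (b.0 + a.0))) | --a--▸ t1
  t1 = b.(b.(0 + 0) + (0 + 0 + (b.0 + a.0))) | --b--▸ t2
  t2 = b.(0 + 0) + (0 + 0 + (b.0 + a.0)) | --a--▸ t3, --b--▸ t3, --b--▸ t4
  t3 = 0 | ·
  t4 = 0 + 0 | ·
Trace ⟨aba⟩ through Q, begin at {t0}:
  after a @ step 1: {t1}
  after b @ step 2: {t2}
  after a @ step 3: {t3}
  — Q admits the full trace.
Trace ⟨aba⟩ through P, begin at {s0}:
  after a @ step 1: {s1}
  after b @ step 2: {s2}
  after a @ step 3: no successor for P

traces(P) ≠ traces(Q) — witness ⟨aba⟩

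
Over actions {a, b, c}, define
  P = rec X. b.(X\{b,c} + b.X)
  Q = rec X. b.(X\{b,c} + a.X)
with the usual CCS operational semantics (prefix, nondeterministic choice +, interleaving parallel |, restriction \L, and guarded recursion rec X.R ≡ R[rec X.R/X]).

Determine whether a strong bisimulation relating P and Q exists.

NO

LTS(P): 2 reachable states
  p0 = rec X. b.(X\{b,c} + b.X) → =b=> p1
  p1 = (rec X. b.(X\{b,c} + b.X))\{b,c} + b.(rec X. b.(X\{b,c} + b.X)) → =b=> p0
LTS(Q): 2 reachable states
  q0 = rec X. b.(X\{b,c} + a.X) → =b=> q1
  q1 = (rec X. b.(X\{b,c} + a.X))\{b,c} + a.(rec X. b.(X\{b,c} + a.X)) → =a=> q0
Coarsest stable partition (strong bisimilarity classes):
  B0 = {p0, p1}
  B1 = {q0}
  B2 = {q1}
p0 ∈ B0, q0 ∈ B1 → different blocks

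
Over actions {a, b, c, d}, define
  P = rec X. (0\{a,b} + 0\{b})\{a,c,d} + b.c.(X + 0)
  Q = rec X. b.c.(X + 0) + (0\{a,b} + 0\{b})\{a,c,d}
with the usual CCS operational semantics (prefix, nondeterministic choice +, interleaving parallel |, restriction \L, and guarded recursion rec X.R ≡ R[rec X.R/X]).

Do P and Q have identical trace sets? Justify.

Reachable graph of P (3 states):
  u0 = rec X. (0\{a,b} + 0\{b})\{a,c,d} + b.c.(X + 0) :: -b-> u1
  u1 = c.((rec X. (0\{a,b} + 0\{b})\{a,c,d} + b.c.(X + 0)) + 0) :: -c-> u2
  u2 = (rec X. (0\{a,b} + 0\{b})\{a,c,d} + b.c.(X + 0)) + 0 :: -b-> u1
Reachable graph of Q (3 states):
  v0 = rec X. b.c.(X + 0) + (0\{a,b} + 0\{b})\{a,c,d} :: -b-> v1
  v1 = c.((rec X. b.c.(X + 0) + (0\{a,b} + 0\{b})\{a,c,d}) + 0) :: -c-> v2
  v2 = (rec X. b.c.(X + 0) + (0\{a,b} + 0\{b})\{a,c,d}) + 0 :: -b-> v1
Partition-refinement fixed point:
  B0 = {u0, u2, v0, v2}
  B1 = {u1, v1}
u0 ∈ B0, v0 ∈ B0 → same block
Bisimilar ⇒ trace-equivalent.

traces(P) = traces(Q)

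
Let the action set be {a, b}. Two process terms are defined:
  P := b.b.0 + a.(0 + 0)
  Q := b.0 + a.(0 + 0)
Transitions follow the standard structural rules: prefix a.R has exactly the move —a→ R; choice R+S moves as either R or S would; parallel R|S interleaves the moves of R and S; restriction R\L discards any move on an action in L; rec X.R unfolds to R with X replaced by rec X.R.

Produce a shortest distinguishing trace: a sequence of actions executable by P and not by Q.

bb

Reachable graph of P (4 states):
  u0 = b.b.0 + a.(0 + 0) ⊢ =a=> u1, =b=> u2
  u1 = 0 + 0 ⊢ stopped
  u2 = b.0 ⊢ =b=> u3
  u3 = 0 ⊢ stopped
Reachable graph of Q (3 states):
  v0 = b.0 + a.(0 + 0) ⊢ =a=> v1, =b=> v2
  v1 = 0 + 0 ⊢ stopped
  v2 = 0 ⊢ stopped
Run σ = ⟨bb⟩ on P: start {u0}
  [1] b ⇒ {u2}
  [2] b ⇒ {u3}
  — P admits the full trace.
Run σ = ⟨bb⟩ on Q: start {v0}
  [1] b ⇒ {v2}
  [2] b ⇒ ∅  — Q cannot continue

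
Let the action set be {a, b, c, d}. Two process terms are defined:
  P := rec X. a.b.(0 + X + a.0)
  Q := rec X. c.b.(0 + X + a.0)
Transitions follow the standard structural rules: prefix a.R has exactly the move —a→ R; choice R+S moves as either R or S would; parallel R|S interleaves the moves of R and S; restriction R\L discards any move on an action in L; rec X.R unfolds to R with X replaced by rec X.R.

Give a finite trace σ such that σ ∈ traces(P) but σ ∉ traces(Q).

LTS(P): 4 reachable states
  u0 = rec X. a.b.(0 + X + a.0) → —a→ u1
  u1 = b.(0 + (rec X. a.b.(0 + X + a.0)) + a.0) → —b→ u2
  u2 = 0 + (rec X. a.b.(0 + X + a.0)) + a.0 → —a→ u1, —a→ u3
  u3 = 0 → ·
LTS(Q): 4 reachable states
  v0 = rec X. c.b.(0 + X + a.0) → —c→ v1
  v1 = b.(0 + (rec X. c.b.(0 + X + a.0)) + a.0) → —b→ v2
  v2 = 0 + (rec X. c.b.(0 + X + a.0)) + a.0 → —a→ v3, —c→ v1
  v3 = 0 → ·
Run σ = ⟨a⟩ on P: start {u0}
  step 1 (a): {u1}
  — P admits the full trace.
Run σ = ⟨a⟩ on Q: start {v0}
  step 1 (a): ∅  — Q cannot continue

a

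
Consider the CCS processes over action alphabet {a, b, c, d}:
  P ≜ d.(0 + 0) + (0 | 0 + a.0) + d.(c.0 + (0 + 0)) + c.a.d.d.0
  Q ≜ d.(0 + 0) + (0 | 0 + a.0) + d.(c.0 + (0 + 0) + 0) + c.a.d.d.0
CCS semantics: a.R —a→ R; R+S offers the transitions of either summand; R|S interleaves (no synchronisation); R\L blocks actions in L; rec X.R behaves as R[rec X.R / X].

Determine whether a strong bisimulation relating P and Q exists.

bisimilar

P's transition system — 7 states:
  u0 = d.(0 + 0) + (0 | 0 + a.0) + d.(c.0 + (0 + 0)) + c.a.d.d.0 ⊢ --a--▸ u1, --c--▸ u2, --d--▸ u3, --d--▸ u4
  u1 = 0 ⊢ ∅
  u2 = a.d.d.0 ⊢ --a--▸ u5
  u3 = 0 + 0 ⊢ ∅
  u4 = c.0 + (0 + 0) ⊢ --c--▸ u1
  u5 = d.d.0 ⊢ --d--▸ u6
  u6 = d.0 ⊢ --d--▸ u1
Q's transition system — 7 states:
  v0 = d.(0 + 0) + (0 | 0 + a.0) + d.(c.0 + (0 + 0) + 0) + c.a.d.d.0 ⊢ --a--▸ v1, --c--▸ v2, --d--▸ v3, --d--▸ v4
  v1 = 0 ⊢ ∅
  v2 = a.d.d.0 ⊢ --a--▸ v5
  v3 = 0 + 0 ⊢ ∅
  v4 = c.0 + (0 + 0) + 0 ⊢ --c--▸ v1
  v5 = d.d.0 ⊢ --d--▸ v6
  v6 = d.0 ⊢ --d--▸ v1
Bisimilarity quotient blocks:
  B0 = {u0, v0}
  B1 = {u1, u3, v1, v3}
  B2 = {u4, v4}
  B3 = {u2, v2}
  B4 = {u5, v5}
  B5 = {u6, v6}
u0 ∈ B0, v0 ∈ B0 → same block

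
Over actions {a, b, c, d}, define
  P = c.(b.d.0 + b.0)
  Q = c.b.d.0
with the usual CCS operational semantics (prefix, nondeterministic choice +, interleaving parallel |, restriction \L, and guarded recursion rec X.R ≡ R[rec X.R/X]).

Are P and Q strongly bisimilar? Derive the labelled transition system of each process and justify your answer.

P ≁ Q

Reachable graph of P (4 states):
  m0 = c.(b.d.0 + b.0) ⊢ -c-> m1
  m1 = b.d.0 + b.0 ⊢ -b-> m2, -b-> m3
  m2 = 0 ⊢ deadlocked
  m3 = d.0 ⊢ -d-> m2
Reachable graph of Q (4 states):
  n0 = c.b.d.0 ⊢ -c-> n1
  n1 = b.d.0 ⊢ -b-> n2
  n2 = d.0 ⊢ -d-> n3
  n3 = 0 ⊢ deadlocked
Bisimilarity quotient blocks:
  B0 = {m0}
  B1 = {m1}
  B2 = {m3, n2}
  B3 = {m2, n3}
  B4 = {n0}
  B5 = {n1}
m0 ∈ B0, n0 ∈ B4 → different blocks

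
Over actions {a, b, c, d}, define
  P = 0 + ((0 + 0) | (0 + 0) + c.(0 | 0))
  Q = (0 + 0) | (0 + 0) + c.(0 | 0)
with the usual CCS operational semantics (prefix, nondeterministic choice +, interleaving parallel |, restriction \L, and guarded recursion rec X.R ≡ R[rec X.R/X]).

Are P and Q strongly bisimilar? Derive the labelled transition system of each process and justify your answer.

bisimilar

Reachable graph of P (2 states):
  m0 = 0 + ((0 + 0) | (0 + 0) + c.(0 | 0)) :: —c→ m1
  m1 = 0 | 0 :: ·
Reachable graph of Q (2 states):
  n0 = (0 + 0) | (0 + 0) + c.(0 | 0) :: —c→ n1
  n1 = 0 | 0 :: ·
Bisimilarity quotient blocks:
  B0 = {m0, n0}
  B1 = {m1, n1}
m0 ∈ B0, n0 ∈ B0 → same block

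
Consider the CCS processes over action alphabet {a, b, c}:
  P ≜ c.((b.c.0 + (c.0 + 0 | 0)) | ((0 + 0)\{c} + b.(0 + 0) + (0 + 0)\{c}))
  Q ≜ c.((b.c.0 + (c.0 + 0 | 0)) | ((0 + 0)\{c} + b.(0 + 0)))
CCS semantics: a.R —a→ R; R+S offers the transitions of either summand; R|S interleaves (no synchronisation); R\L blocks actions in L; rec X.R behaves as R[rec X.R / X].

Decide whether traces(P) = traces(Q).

YES

P's transition system — 7 states:
  p0 = c.((b.c.0 + (c.0 + 0 | 0)) | ((0 + 0)\{c} + b.(0 + 0) + (0 + 0)\{c})) ⊢ —c→ p1
  p1 = (b.c.0 + (c.0 + 0 | 0)) | ((0 + 0)\{c} + b.(0 + 0) + (0 + 0)\{c}) ⊢ —b→ p2, —b→ p3, —c→ p4
  p2 = (b.c.0 + (c.0 + 0 | 0)) | (0 + 0) ⊢ —b→ p5, —c→ p6
  p3 = c.0 | ((0 + 0)\{c} + b.(0 + 0) + (0 + 0)\{c}) ⊢ —b→ p5, —c→ p4
  p4 = 0 | ((0 + 0)\{c} + b.(0 + 0) + (0 + 0)\{c}) ⊢ —b→ p6
  p5 = c.0 | (0 + 0) ⊢ —c→ p6
  p6 = 0 | (0 + 0) ⊢ ∅
Q's transition system — 7 states:
  q0 = c.((b.c.0 + (c.0 + 0 | 0)) | ((0 + 0)\{c} + b.(0 + 0))) ⊢ —c→ q1
  q1 = (b.c.0 + (c.0 + 0 | 0)) | ((0 + 0)\{c} + b.(0 + 0)) ⊢ —b→ q2, —b→ q3, —c→ q4
  q2 = (b.c.0 + (c.0 + 0 | 0)) | (0 + 0) ⊢ —b→ q5, —c→ q6
  q3 = c.0 | ((0 + 0)\{c} + b.(0 + 0)) ⊢ —b→ q5, —c→ q4
  q4 = 0 | ((0 + 0)\{c} + b.(0 + 0)) ⊢ —b→ q6
  q5 = c.0 | (0 + 0) ⊢ —c→ q6
  q6 = 0 | (0 + 0) ⊢ ∅
Bisimilarity quotient blocks:
  B0 = {p0, q0}
  B1 = {p1, q1}
  B2 = {p4, q4}
  B3 = {p6, q6}
  B4 = {p2, q2}
  B5 = {p5, q5}
  B6 = {p3, q3}
p0 ∈ B0, q0 ∈ B0 → same block
Bisimilar ⇒ trace-equivalent.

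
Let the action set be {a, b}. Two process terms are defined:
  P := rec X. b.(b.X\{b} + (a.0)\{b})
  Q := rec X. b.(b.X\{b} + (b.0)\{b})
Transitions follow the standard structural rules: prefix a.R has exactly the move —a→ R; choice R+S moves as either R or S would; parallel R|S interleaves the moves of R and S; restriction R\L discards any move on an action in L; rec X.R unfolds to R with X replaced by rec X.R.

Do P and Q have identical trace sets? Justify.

traces(P) ≠ traces(Q) — witness ⟨ba⟩

Reachable graph of P (4 states):
  p0 = rec X. b.(b.X\{b} + (a.0)\{b}) | --b--▸ p1
  p1 = b.(rec X. b.(b.X\{b} + (a.0)\{b}))\{b} + (a.0)\{b} | --a--▸ p2, --b--▸ p3
  p2 = 0\{b} | (no moves)
  p3 = (rec X. b.(b.X\{b} + (a.0)\{b}))\{b} | (no moves)
Reachable graph of Q (3 states):
  q0 = rec X. b.(b.X\{b} + (b.0)\{b}) | --b--▸ q1
  q1 = b.(rec X. b.(b.X\{b} + (b.0)\{b}))\{b} + (b.0)\{b} | --b--▸ q2
  q2 = (rec X. b.(b.X\{b} + (b.0)\{b}))\{b} | (no moves)
Executing ba from P (initial set {p0}):
  step 1 (b): {p1}
  step 2 (a): {p2}
  — P admits the full trace.
Executing ba from Q (initial set {q0}):
  step 1 (b): {q1}
  step 2 (a): no successor for Q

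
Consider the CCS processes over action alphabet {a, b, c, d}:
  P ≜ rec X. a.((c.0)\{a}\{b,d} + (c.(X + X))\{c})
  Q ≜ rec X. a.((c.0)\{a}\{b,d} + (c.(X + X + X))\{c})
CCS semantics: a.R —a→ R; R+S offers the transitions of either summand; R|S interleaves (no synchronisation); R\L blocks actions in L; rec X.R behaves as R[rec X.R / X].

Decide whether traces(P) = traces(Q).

P's transition system — 3 states:
  p0 = rec X. a.((c.0)\{a}\{b,d} + (c.(X + X))\{c}) ⊢ --a--▸ p1
  p1 = (c.0)\{a}\{b,d} + (c.((rec X. a.((c.0)\{a}\{b,d} + (c.(X + X))\{c})) + (rec X. a.((c.0)\{a}\{b,d} + (c.(X + X))\{c}))))\{c} ⊢ --c--▸ p2
  p2 = 0\{a}\{b,d} ⊢ ∅
Q's transition system — 3 states:
  q0 = rec X. a.((c.0)\{a}\{b,d} + (c.(X + X + X))\{c}) ⊢ --a--▸ q1
  q1 = (c.0)\{a}\{b,d} + (c.((rec X. a.((c.0)\{a}\{b,d} + (c.(X + X + X))\{c})) + (rec X. a.((c.0)\{a}\{b,d} + (c.(X + X + X))\{c})) + (rec X. a.((c.0)\{a}\{b,d} + (c.(X + X + X))\{c}))))\{c} ⊢ --c--▸ q2
  q2 = 0\{a}\{b,d} ⊢ ∅
Coarsest stable partition (strong bisimilarity classes):
  B0 = {p0, q0}
  B1 = {p1, q1}
  B2 = {p2, q2}
p0 ∈ B0, q0 ∈ B0 → same block
Bisimilar ⇒ trace-equivalent.

traces(P) = traces(Q)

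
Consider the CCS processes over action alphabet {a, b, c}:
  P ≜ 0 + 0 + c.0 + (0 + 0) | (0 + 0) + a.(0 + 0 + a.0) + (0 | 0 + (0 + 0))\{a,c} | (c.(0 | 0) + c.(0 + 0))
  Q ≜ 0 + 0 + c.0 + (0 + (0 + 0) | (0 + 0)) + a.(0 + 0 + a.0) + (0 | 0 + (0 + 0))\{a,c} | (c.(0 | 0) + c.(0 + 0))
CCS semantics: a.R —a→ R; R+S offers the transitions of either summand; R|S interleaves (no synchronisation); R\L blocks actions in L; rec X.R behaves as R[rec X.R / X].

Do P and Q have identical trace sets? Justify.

P's transition system — 5 states:
  m0 = 0 + 0 + c.0 + (0 + 0) | (0 + 0) + a.(0 + 0 + a.0) + (0 | 0 + (0 + 0))\{a,c} | (c.(0 | 0) + c.(0 + 0)) has moves =a=> m1, =c=> m2, =c=> m3, =c=> m4
  m1 = 0 + 0 + a.0 has moves =a=> m4
  m2 = (0 | 0 + (0 + 0))\{a,c} | (0 + 0) has moves ∅
  m3 = (0 | 0 + (0 + 0))\{a,c} | (0 | 0) has moves ∅
  m4 = 0 has moves ∅
Q's transition system — 5 states:
  n0 = 0 + 0 + c.0 + (0 + (0 + 0) | (0 + 0)) + a.(0 + 0 + a.0) + (0 | 0 + (0 + 0))\{a,c} | (c.(0 | 0) + c.(0 + 0)) has moves =a=> n1, =c=> n2, =c=> n3, =c=> n4
  n1 = 0 + 0 + a.0 has moves =a=> n4
  n2 = (0 | 0 + (0 + 0))\{a,c} | (0 + 0) has moves ∅
  n3 = (0 | 0 + (0 + 0))\{a,c} | (0 | 0) has moves ∅
  n4 = 0 has moves ∅
Partition-refinement fixed point:
  B0 = {m0, n0}
  B1 = {m2, m3, m4, n2, n3, n4}
  B2 = {m1, n1}
m0 ∈ B0, n0 ∈ B0 → same block
Bisimilar ⇒ trace-equivalent.

trace-equivalent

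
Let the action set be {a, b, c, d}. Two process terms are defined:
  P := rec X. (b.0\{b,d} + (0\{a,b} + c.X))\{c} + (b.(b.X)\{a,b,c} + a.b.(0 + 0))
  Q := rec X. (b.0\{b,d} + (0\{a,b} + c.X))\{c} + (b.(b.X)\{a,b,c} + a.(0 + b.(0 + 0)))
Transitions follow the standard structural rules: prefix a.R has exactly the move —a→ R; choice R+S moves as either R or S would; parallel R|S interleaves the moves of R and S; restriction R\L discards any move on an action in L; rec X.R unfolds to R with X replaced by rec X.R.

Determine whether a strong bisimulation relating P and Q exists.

Reachable graph of P (5 states):
  p0 = rec X. (b.0\{b,d} + (0\{a,b} + c.X))\{c} + (b.(b.X)\{a,b,c} + a.b.(0 + 0)) :: --a--▸ p1, --b--▸ p2, --b--▸ p3
  p1 = b.(0 + 0) :: --b--▸ p4
  p2 = (b.(rec X. (b.0\{b,d} + (0\{a,b} + c.X))\{c} + (b.(b.X)\{a,b,c} + a.b.(0 + 0))))\{a,b,c} :: deadlocked
  p3 = 0\{b,d}\{c} :: deadlocked
  p4 = 0 + 0 :: deadlocked
Reachable graph of Q (5 states):
  q0 = rec X. (b.0\{b,d} + (0\{a,b} + c.X))\{c} + (b.(b.X)\{a,b,c} + a.(0 + b.(0 + 0))) :: --a--▸ q1, --b--▸ q2, --b--▸ q3
  q1 = 0 + b.(0 + 0) :: --b--▸ q4
  q2 = (b.(rec X. (b.0\{b,d} + (0\{a,b} + c.X))\{c} + (b.(b.X)\{a,b,c} + a.(0 + b.(0 + 0)))))\{a,b,c} :: deadlocked
  q3 = 0\{b,d}\{c} :: deadlocked
  q4 = 0 + 0 :: deadlocked
Bisimilarity quotient blocks:
  B0 = {p0, q0}
  B1 = {p2, p3, p4, q2, q3, q4}
  B2 = {p1, q1}
p0 ∈ B0, q0 ∈ B0 → same block

bisimilar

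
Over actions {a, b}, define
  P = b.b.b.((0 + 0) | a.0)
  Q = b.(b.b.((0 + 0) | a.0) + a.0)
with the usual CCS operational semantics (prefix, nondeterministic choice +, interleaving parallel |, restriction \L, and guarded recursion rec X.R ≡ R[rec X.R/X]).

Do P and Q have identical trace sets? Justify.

traces(P) ≠ traces(Q) — witness ⟨ba⟩

Reachable graph of P (5 states):
  s0 = b.b.b.((0 + 0) | a.0) → --b--▸ s1
  s1 = b.b.((0 + 0) | a.0) → --b--▸ s2
  s2 = b.((0 + 0) | a.0) → --b--▸ s3
  s3 = (0 + 0) | a.0 → --a--▸ s4
  s4 = (0 + 0) | 0 → deadlocked
Reachable graph of Q (6 states):
  t0 = b.(b.b.((0 + 0) | a.0) + a.0) → --b--▸ t1
  t1 = b.b.((0 + 0) | a.0) + a.0 → --a--▸ t2, --b--▸ t3
  t2 = 0 → deadlocked
  t3 = b.((0 + 0) | a.0) → --b--▸ t4
  t4 = (0 + 0) | a.0 → --a--▸ t5
  t5 = (0 + 0) | 0 → deadlocked
Executing ba from Q (initial set {t0}):
  step 1 (b): {t1}
  step 2 (a): {t2}
  — Q admits the full trace.
Executing ba from P (initial set {s0}):
  step 1 (b): {s1}
  step 2 (a): ∅  — P cannot continue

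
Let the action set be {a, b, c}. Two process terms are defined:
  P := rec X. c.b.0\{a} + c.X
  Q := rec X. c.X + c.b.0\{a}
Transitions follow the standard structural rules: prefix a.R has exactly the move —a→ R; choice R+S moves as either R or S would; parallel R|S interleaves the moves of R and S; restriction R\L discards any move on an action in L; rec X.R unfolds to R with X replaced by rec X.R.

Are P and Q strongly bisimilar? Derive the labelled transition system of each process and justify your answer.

Reachable graph of P (3 states):
  s0 = rec X. c.b.0\{a} + c.X ⊢ ··c··> s0, ··c··> s1
  s1 = b.0\{a} ⊢ ··b··> s2
  s2 = 0\{a} ⊢ stopped
Reachable graph of Q (3 states):
  t0 = rec X. c.X + c.b.0\{a} ⊢ ··c··> t0, ··c··> t1
  t1 = b.0\{a} ⊢ ··b··> t2
  t2 = 0\{a} ⊢ stopped
Bisimilarity quotient blocks:
  B0 = {s0, t0}
  B1 = {s1, t1}
  B2 = {s2, t2}
s0 ∈ B0, t0 ∈ B0 → same block

P ~ Q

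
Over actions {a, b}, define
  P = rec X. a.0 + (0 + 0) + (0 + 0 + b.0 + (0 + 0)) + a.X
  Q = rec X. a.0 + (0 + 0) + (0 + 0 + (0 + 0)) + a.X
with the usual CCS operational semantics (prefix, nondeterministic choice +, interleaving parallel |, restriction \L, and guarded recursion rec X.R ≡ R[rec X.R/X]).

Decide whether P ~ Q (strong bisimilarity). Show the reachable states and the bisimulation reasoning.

P's transition system — 2 states:
  m0 = rec X. a.0 + (0 + 0) + (0 + 0 + b.0 + (0 + 0)) + a.X → --a--▸ m0, --a--▸ m1, --b--▸ m1
  m1 = 0 → ∅
Q's transition system — 2 states:
  n0 = rec X. a.0 + (0 + 0) + (0 + 0 + (0 + 0)) + a.X → --a--▸ n0, --a--▸ n1
  n1 = 0 → ∅
Partition-refinement fixed point:
  B0 = {m0}
  B1 = {m1, n1}
  B2 = {n0}
m0 ∈ B0, n0 ∈ B2 → different blocks

P ≁ Q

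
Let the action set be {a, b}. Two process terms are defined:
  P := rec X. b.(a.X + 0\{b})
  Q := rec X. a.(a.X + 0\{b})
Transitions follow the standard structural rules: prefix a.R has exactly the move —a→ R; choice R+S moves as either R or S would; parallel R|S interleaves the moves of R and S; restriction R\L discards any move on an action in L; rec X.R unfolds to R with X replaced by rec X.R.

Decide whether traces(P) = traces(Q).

NO — witness ⟨b⟩

Reachable graph of P (2 states):
  s0 = rec X. b.(a.X + 0\{b}) has moves =b=> s1
  s1 = a.(rec X. b.(a.X + 0\{b})) + 0\{b} has moves =a=> s0
Reachable graph of Q (2 states):
  t0 = rec X. a.(a.X + 0\{b}) has moves =a=> t1
  t1 = a.(rec X. a.(a.X + 0\{b})) + 0\{b} has moves =a=> t0
Run σ = ⟨b⟩ on P: start {s0}
  step 1 (b): {s1}
  P completes σ.
Run σ = ⟨b⟩ on Q: start {t0}
  step 1 (b): ∅ (Q stuck)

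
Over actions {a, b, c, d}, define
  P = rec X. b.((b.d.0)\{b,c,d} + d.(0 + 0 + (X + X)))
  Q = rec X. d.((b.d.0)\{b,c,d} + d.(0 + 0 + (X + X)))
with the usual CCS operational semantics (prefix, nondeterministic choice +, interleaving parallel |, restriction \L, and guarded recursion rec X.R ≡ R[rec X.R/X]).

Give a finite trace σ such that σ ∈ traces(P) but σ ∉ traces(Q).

b

Reachable graph of P (3 states):
  p0 = rec X. b.((b.d.0)\{b,c,d} + d.(0 + 0 + (X + X))) has moves -b-> p1
  p1 = (b.d.0)\{b,c,d} + d.(0 + 0 + ((rec X. b.((b.d.0)\{b,c,d} + d.(0 + 0 + (X + X)))) + (rec X. b.((b.d.0)\{b,c,d} + d.(0 + 0 + (X + X)))))) has moves -d-> p2
  p2 = 0 + 0 + ((rec X. b.((b.d.0)\{b,c,d} + d.(0 + 0 + (X + X)))) + (rec X. b.((b.d.0)\{b,c,d} + d.(0 + 0 + (X + X))))) has moves -b-> p1
Reachable graph of Q (3 states):
  q0 = rec X. d.((b.d.0)\{b,c,d} + d.(0 + 0 + (X + X))) has moves -d-> q1
  q1 = (b.d.0)\{b,c,d} + d.(0 + 0 + ((rec X. d.((b.d.0)\{b,c,d} + d.(0 + 0 + (X + X)))) + (rec X. d.((b.d.0)\{b,c,d} + d.(0 + 0 + (X + X)))))) has moves -d-> q2
  q2 = 0 + 0 + ((rec X. d.((b.d.0)\{b,c,d} + d.(0 + 0 + (X + X)))) + (rec X. d.((b.d.0)\{b,c,d} + d.(0 + 0 + (X + X))))) has moves -d-> q1
Trace ⟨b⟩ through P, begin at {p0}:
  step 1 (b): {p1}
  — P admits the full trace.
Trace ⟨b⟩ through Q, begin at {q0}:
  step 1 (b): ∅  — Q cannot continue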